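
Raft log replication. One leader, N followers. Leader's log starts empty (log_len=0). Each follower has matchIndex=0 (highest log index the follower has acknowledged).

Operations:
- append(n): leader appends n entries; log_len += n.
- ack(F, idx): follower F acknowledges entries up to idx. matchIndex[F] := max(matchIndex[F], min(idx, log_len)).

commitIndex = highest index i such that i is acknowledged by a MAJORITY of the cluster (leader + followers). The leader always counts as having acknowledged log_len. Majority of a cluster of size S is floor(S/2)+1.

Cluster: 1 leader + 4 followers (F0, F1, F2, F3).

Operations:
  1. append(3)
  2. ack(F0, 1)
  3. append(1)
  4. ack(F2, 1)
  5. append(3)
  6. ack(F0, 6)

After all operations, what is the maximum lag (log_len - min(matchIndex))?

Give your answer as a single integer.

Answer: 7

Derivation:
Op 1: append 3 -> log_len=3
Op 2: F0 acks idx 1 -> match: F0=1 F1=0 F2=0 F3=0; commitIndex=0
Op 3: append 1 -> log_len=4
Op 4: F2 acks idx 1 -> match: F0=1 F1=0 F2=1 F3=0; commitIndex=1
Op 5: append 3 -> log_len=7
Op 6: F0 acks idx 6 -> match: F0=6 F1=0 F2=1 F3=0; commitIndex=1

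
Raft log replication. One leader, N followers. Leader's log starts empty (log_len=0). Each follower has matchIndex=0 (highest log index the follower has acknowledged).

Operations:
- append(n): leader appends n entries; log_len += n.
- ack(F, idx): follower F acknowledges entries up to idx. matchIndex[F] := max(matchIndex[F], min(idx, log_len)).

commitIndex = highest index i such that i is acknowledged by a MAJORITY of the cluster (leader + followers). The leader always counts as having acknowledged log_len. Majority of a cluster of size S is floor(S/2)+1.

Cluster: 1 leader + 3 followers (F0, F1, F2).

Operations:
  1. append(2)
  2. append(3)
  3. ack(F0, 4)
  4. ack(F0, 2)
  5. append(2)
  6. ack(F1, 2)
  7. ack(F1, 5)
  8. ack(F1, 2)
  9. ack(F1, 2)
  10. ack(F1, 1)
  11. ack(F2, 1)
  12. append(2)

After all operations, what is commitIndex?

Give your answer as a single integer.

Answer: 4

Derivation:
Op 1: append 2 -> log_len=2
Op 2: append 3 -> log_len=5
Op 3: F0 acks idx 4 -> match: F0=4 F1=0 F2=0; commitIndex=0
Op 4: F0 acks idx 2 -> match: F0=4 F1=0 F2=0; commitIndex=0
Op 5: append 2 -> log_len=7
Op 6: F1 acks idx 2 -> match: F0=4 F1=2 F2=0; commitIndex=2
Op 7: F1 acks idx 5 -> match: F0=4 F1=5 F2=0; commitIndex=4
Op 8: F1 acks idx 2 -> match: F0=4 F1=5 F2=0; commitIndex=4
Op 9: F1 acks idx 2 -> match: F0=4 F1=5 F2=0; commitIndex=4
Op 10: F1 acks idx 1 -> match: F0=4 F1=5 F2=0; commitIndex=4
Op 11: F2 acks idx 1 -> match: F0=4 F1=5 F2=1; commitIndex=4
Op 12: append 2 -> log_len=9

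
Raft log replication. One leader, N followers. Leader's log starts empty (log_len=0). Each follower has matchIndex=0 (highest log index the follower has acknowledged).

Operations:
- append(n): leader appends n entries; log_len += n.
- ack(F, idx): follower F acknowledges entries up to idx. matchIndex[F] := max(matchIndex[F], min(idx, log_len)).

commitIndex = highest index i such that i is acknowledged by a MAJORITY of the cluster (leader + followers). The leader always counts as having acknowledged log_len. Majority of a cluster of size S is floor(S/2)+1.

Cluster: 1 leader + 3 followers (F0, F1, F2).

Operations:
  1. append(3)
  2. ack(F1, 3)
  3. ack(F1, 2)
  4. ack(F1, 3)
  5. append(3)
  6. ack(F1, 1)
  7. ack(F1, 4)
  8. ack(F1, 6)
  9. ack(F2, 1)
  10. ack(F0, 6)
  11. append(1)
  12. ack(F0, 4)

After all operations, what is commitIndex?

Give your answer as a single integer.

Op 1: append 3 -> log_len=3
Op 2: F1 acks idx 3 -> match: F0=0 F1=3 F2=0; commitIndex=0
Op 3: F1 acks idx 2 -> match: F0=0 F1=3 F2=0; commitIndex=0
Op 4: F1 acks idx 3 -> match: F0=0 F1=3 F2=0; commitIndex=0
Op 5: append 3 -> log_len=6
Op 6: F1 acks idx 1 -> match: F0=0 F1=3 F2=0; commitIndex=0
Op 7: F1 acks idx 4 -> match: F0=0 F1=4 F2=0; commitIndex=0
Op 8: F1 acks idx 6 -> match: F0=0 F1=6 F2=0; commitIndex=0
Op 9: F2 acks idx 1 -> match: F0=0 F1=6 F2=1; commitIndex=1
Op 10: F0 acks idx 6 -> match: F0=6 F1=6 F2=1; commitIndex=6
Op 11: append 1 -> log_len=7
Op 12: F0 acks idx 4 -> match: F0=6 F1=6 F2=1; commitIndex=6

Answer: 6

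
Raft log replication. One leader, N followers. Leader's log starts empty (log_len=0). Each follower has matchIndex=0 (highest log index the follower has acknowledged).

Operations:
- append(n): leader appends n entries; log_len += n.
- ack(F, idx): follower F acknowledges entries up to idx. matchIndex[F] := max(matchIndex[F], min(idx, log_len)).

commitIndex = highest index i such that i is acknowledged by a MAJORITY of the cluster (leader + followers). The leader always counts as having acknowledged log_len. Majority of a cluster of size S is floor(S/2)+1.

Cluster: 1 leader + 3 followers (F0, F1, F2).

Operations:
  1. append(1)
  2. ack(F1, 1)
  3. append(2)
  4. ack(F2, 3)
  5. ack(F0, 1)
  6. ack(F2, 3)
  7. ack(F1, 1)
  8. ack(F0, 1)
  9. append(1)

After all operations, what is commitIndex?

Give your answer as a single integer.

Answer: 1

Derivation:
Op 1: append 1 -> log_len=1
Op 2: F1 acks idx 1 -> match: F0=0 F1=1 F2=0; commitIndex=0
Op 3: append 2 -> log_len=3
Op 4: F2 acks idx 3 -> match: F0=0 F1=1 F2=3; commitIndex=1
Op 5: F0 acks idx 1 -> match: F0=1 F1=1 F2=3; commitIndex=1
Op 6: F2 acks idx 3 -> match: F0=1 F1=1 F2=3; commitIndex=1
Op 7: F1 acks idx 1 -> match: F0=1 F1=1 F2=3; commitIndex=1
Op 8: F0 acks idx 1 -> match: F0=1 F1=1 F2=3; commitIndex=1
Op 9: append 1 -> log_len=4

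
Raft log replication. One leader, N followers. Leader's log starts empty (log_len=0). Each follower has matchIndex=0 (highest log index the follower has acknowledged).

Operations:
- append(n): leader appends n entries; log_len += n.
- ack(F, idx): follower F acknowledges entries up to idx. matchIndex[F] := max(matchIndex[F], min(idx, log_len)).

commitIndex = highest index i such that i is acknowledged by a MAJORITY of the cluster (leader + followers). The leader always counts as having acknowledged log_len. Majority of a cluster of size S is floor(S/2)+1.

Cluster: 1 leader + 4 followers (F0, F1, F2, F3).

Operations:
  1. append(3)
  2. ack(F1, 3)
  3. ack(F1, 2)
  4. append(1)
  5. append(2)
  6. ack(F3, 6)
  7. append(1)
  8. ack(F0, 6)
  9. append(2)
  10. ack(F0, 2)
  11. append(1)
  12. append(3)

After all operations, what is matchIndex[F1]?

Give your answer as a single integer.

Answer: 3

Derivation:
Op 1: append 3 -> log_len=3
Op 2: F1 acks idx 3 -> match: F0=0 F1=3 F2=0 F3=0; commitIndex=0
Op 3: F1 acks idx 2 -> match: F0=0 F1=3 F2=0 F3=0; commitIndex=0
Op 4: append 1 -> log_len=4
Op 5: append 2 -> log_len=6
Op 6: F3 acks idx 6 -> match: F0=0 F1=3 F2=0 F3=6; commitIndex=3
Op 7: append 1 -> log_len=7
Op 8: F0 acks idx 6 -> match: F0=6 F1=3 F2=0 F3=6; commitIndex=6
Op 9: append 2 -> log_len=9
Op 10: F0 acks idx 2 -> match: F0=6 F1=3 F2=0 F3=6; commitIndex=6
Op 11: append 1 -> log_len=10
Op 12: append 3 -> log_len=13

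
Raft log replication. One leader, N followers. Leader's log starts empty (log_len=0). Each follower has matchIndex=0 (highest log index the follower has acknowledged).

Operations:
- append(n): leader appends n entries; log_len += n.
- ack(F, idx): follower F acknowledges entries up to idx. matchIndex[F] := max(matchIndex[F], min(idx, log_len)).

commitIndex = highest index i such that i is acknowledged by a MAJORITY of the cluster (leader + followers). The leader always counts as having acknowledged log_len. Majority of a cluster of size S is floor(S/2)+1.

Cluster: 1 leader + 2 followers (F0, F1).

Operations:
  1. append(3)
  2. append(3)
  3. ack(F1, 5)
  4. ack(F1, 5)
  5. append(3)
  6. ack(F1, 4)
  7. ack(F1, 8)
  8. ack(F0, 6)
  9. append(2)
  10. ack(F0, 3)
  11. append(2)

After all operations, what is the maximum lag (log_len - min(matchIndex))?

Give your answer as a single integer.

Answer: 7

Derivation:
Op 1: append 3 -> log_len=3
Op 2: append 3 -> log_len=6
Op 3: F1 acks idx 5 -> match: F0=0 F1=5; commitIndex=5
Op 4: F1 acks idx 5 -> match: F0=0 F1=5; commitIndex=5
Op 5: append 3 -> log_len=9
Op 6: F1 acks idx 4 -> match: F0=0 F1=5; commitIndex=5
Op 7: F1 acks idx 8 -> match: F0=0 F1=8; commitIndex=8
Op 8: F0 acks idx 6 -> match: F0=6 F1=8; commitIndex=8
Op 9: append 2 -> log_len=11
Op 10: F0 acks idx 3 -> match: F0=6 F1=8; commitIndex=8
Op 11: append 2 -> log_len=13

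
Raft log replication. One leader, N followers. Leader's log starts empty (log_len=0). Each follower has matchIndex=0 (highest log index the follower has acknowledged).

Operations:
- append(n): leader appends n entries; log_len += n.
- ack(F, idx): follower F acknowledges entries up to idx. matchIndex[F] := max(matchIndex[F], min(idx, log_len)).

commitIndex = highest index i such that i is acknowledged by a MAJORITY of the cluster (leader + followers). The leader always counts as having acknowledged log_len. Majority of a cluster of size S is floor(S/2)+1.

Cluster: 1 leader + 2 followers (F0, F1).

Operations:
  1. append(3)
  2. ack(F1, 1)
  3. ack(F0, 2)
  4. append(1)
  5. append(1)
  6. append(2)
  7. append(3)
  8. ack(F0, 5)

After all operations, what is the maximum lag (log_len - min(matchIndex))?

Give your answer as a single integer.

Op 1: append 3 -> log_len=3
Op 2: F1 acks idx 1 -> match: F0=0 F1=1; commitIndex=1
Op 3: F0 acks idx 2 -> match: F0=2 F1=1; commitIndex=2
Op 4: append 1 -> log_len=4
Op 5: append 1 -> log_len=5
Op 6: append 2 -> log_len=7
Op 7: append 3 -> log_len=10
Op 8: F0 acks idx 5 -> match: F0=5 F1=1; commitIndex=5

Answer: 9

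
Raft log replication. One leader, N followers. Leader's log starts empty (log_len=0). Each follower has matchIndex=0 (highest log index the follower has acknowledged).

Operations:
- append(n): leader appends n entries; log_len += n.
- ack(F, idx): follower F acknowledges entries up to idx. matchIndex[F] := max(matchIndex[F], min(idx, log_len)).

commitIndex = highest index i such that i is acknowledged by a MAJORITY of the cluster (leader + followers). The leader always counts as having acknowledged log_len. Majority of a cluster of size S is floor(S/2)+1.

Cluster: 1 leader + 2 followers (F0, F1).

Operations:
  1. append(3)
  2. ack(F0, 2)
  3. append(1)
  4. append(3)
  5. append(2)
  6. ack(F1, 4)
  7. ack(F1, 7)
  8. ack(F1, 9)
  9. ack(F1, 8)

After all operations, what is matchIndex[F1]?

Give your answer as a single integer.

Op 1: append 3 -> log_len=3
Op 2: F0 acks idx 2 -> match: F0=2 F1=0; commitIndex=2
Op 3: append 1 -> log_len=4
Op 4: append 3 -> log_len=7
Op 5: append 2 -> log_len=9
Op 6: F1 acks idx 4 -> match: F0=2 F1=4; commitIndex=4
Op 7: F1 acks idx 7 -> match: F0=2 F1=7; commitIndex=7
Op 8: F1 acks idx 9 -> match: F0=2 F1=9; commitIndex=9
Op 9: F1 acks idx 8 -> match: F0=2 F1=9; commitIndex=9

Answer: 9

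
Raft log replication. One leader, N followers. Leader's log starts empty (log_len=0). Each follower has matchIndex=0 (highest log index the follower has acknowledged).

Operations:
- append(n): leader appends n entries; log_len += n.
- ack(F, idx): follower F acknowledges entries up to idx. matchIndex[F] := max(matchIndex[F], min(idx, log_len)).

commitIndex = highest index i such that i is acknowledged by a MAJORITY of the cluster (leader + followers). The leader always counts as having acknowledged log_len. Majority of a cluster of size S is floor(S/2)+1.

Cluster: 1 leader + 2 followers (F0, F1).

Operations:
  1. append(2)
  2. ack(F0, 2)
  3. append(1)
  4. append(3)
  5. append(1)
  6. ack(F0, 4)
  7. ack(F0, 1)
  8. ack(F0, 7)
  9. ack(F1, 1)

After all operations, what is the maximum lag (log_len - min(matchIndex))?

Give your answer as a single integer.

Answer: 6

Derivation:
Op 1: append 2 -> log_len=2
Op 2: F0 acks idx 2 -> match: F0=2 F1=0; commitIndex=2
Op 3: append 1 -> log_len=3
Op 4: append 3 -> log_len=6
Op 5: append 1 -> log_len=7
Op 6: F0 acks idx 4 -> match: F0=4 F1=0; commitIndex=4
Op 7: F0 acks idx 1 -> match: F0=4 F1=0; commitIndex=4
Op 8: F0 acks idx 7 -> match: F0=7 F1=0; commitIndex=7
Op 9: F1 acks idx 1 -> match: F0=7 F1=1; commitIndex=7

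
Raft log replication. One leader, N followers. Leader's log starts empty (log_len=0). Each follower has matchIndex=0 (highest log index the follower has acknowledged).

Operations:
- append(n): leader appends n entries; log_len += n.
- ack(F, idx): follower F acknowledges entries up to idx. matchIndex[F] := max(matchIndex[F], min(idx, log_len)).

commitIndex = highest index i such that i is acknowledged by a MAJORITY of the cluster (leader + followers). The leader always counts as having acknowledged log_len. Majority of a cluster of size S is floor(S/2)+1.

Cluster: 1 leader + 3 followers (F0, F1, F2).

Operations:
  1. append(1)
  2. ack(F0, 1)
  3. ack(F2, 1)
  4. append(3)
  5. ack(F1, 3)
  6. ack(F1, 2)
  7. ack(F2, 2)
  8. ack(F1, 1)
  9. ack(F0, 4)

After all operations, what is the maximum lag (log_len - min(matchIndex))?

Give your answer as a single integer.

Op 1: append 1 -> log_len=1
Op 2: F0 acks idx 1 -> match: F0=1 F1=0 F2=0; commitIndex=0
Op 3: F2 acks idx 1 -> match: F0=1 F1=0 F2=1; commitIndex=1
Op 4: append 3 -> log_len=4
Op 5: F1 acks idx 3 -> match: F0=1 F1=3 F2=1; commitIndex=1
Op 6: F1 acks idx 2 -> match: F0=1 F1=3 F2=1; commitIndex=1
Op 7: F2 acks idx 2 -> match: F0=1 F1=3 F2=2; commitIndex=2
Op 8: F1 acks idx 1 -> match: F0=1 F1=3 F2=2; commitIndex=2
Op 9: F0 acks idx 4 -> match: F0=4 F1=3 F2=2; commitIndex=3

Answer: 2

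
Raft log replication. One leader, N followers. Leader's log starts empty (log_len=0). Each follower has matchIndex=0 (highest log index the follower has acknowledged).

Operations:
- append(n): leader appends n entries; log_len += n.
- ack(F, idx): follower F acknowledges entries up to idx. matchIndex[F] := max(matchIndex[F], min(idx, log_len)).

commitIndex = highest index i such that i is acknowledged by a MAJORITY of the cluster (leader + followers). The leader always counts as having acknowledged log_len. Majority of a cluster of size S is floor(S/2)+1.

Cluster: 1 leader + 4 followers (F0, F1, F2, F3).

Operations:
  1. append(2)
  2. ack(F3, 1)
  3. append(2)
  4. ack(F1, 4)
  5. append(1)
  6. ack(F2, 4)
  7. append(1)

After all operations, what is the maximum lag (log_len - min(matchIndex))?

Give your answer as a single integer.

Answer: 6

Derivation:
Op 1: append 2 -> log_len=2
Op 2: F3 acks idx 1 -> match: F0=0 F1=0 F2=0 F3=1; commitIndex=0
Op 3: append 2 -> log_len=4
Op 4: F1 acks idx 4 -> match: F0=0 F1=4 F2=0 F3=1; commitIndex=1
Op 5: append 1 -> log_len=5
Op 6: F2 acks idx 4 -> match: F0=0 F1=4 F2=4 F3=1; commitIndex=4
Op 7: append 1 -> log_len=6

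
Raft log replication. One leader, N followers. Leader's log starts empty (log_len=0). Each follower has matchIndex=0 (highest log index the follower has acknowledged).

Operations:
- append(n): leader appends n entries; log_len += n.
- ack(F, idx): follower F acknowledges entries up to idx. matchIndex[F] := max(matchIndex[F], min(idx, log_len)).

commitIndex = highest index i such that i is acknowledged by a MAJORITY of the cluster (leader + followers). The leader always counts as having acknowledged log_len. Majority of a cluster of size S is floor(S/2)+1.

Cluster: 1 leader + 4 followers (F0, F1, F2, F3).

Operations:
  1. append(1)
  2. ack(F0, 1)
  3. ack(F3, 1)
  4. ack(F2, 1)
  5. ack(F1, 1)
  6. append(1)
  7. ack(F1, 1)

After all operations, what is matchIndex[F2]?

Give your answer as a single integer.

Answer: 1

Derivation:
Op 1: append 1 -> log_len=1
Op 2: F0 acks idx 1 -> match: F0=1 F1=0 F2=0 F3=0; commitIndex=0
Op 3: F3 acks idx 1 -> match: F0=1 F1=0 F2=0 F3=1; commitIndex=1
Op 4: F2 acks idx 1 -> match: F0=1 F1=0 F2=1 F3=1; commitIndex=1
Op 5: F1 acks idx 1 -> match: F0=1 F1=1 F2=1 F3=1; commitIndex=1
Op 6: append 1 -> log_len=2
Op 7: F1 acks idx 1 -> match: F0=1 F1=1 F2=1 F3=1; commitIndex=1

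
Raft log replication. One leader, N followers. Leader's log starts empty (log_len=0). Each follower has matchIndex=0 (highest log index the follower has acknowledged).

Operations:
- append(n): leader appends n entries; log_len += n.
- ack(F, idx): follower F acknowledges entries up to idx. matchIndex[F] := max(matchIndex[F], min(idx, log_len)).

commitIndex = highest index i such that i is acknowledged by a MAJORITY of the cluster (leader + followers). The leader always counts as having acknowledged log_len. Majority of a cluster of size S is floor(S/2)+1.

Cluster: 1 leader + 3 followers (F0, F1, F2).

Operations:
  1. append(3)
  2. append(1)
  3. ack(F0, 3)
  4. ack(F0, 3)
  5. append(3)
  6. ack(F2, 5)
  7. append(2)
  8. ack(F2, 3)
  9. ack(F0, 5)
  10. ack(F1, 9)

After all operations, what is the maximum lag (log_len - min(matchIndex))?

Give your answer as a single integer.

Op 1: append 3 -> log_len=3
Op 2: append 1 -> log_len=4
Op 3: F0 acks idx 3 -> match: F0=3 F1=0 F2=0; commitIndex=0
Op 4: F0 acks idx 3 -> match: F0=3 F1=0 F2=0; commitIndex=0
Op 5: append 3 -> log_len=7
Op 6: F2 acks idx 5 -> match: F0=3 F1=0 F2=5; commitIndex=3
Op 7: append 2 -> log_len=9
Op 8: F2 acks idx 3 -> match: F0=3 F1=0 F2=5; commitIndex=3
Op 9: F0 acks idx 5 -> match: F0=5 F1=0 F2=5; commitIndex=5
Op 10: F1 acks idx 9 -> match: F0=5 F1=9 F2=5; commitIndex=5

Answer: 4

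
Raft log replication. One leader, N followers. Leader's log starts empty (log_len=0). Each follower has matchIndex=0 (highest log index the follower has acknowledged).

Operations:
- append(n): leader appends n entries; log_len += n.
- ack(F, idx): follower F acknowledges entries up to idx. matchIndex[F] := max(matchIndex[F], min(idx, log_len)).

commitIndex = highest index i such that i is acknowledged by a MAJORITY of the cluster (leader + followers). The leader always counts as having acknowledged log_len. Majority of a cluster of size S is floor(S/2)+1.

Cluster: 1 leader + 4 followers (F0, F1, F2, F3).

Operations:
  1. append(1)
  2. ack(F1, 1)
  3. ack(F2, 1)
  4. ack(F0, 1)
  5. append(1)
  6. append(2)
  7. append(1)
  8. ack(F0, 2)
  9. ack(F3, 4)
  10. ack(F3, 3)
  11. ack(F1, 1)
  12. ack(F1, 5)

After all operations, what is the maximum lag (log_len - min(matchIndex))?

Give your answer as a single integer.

Op 1: append 1 -> log_len=1
Op 2: F1 acks idx 1 -> match: F0=0 F1=1 F2=0 F3=0; commitIndex=0
Op 3: F2 acks idx 1 -> match: F0=0 F1=1 F2=1 F3=0; commitIndex=1
Op 4: F0 acks idx 1 -> match: F0=1 F1=1 F2=1 F3=0; commitIndex=1
Op 5: append 1 -> log_len=2
Op 6: append 2 -> log_len=4
Op 7: append 1 -> log_len=5
Op 8: F0 acks idx 2 -> match: F0=2 F1=1 F2=1 F3=0; commitIndex=1
Op 9: F3 acks idx 4 -> match: F0=2 F1=1 F2=1 F3=4; commitIndex=2
Op 10: F3 acks idx 3 -> match: F0=2 F1=1 F2=1 F3=4; commitIndex=2
Op 11: F1 acks idx 1 -> match: F0=2 F1=1 F2=1 F3=4; commitIndex=2
Op 12: F1 acks idx 5 -> match: F0=2 F1=5 F2=1 F3=4; commitIndex=4

Answer: 4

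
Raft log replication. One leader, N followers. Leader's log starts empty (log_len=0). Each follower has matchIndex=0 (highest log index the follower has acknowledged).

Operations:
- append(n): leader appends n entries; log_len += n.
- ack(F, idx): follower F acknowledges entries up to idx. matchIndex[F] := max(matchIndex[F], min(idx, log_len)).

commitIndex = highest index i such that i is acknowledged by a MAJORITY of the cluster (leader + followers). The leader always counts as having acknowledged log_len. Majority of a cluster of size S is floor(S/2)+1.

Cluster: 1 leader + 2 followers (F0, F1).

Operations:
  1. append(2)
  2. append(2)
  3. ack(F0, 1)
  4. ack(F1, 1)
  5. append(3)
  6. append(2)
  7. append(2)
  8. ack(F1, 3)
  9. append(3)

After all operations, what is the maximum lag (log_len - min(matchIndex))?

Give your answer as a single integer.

Answer: 13

Derivation:
Op 1: append 2 -> log_len=2
Op 2: append 2 -> log_len=4
Op 3: F0 acks idx 1 -> match: F0=1 F1=0; commitIndex=1
Op 4: F1 acks idx 1 -> match: F0=1 F1=1; commitIndex=1
Op 5: append 3 -> log_len=7
Op 6: append 2 -> log_len=9
Op 7: append 2 -> log_len=11
Op 8: F1 acks idx 3 -> match: F0=1 F1=3; commitIndex=3
Op 9: append 3 -> log_len=14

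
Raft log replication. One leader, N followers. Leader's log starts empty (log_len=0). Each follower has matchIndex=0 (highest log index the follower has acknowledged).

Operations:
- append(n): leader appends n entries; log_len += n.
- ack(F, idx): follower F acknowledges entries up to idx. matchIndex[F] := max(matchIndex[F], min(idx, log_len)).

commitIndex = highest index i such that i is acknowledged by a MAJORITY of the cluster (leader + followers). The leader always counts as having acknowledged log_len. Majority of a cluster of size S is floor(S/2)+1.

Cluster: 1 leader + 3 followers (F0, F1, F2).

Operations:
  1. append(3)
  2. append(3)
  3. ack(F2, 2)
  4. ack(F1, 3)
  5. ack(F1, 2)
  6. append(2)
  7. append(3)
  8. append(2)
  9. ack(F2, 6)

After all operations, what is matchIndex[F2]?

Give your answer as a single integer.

Answer: 6

Derivation:
Op 1: append 3 -> log_len=3
Op 2: append 3 -> log_len=6
Op 3: F2 acks idx 2 -> match: F0=0 F1=0 F2=2; commitIndex=0
Op 4: F1 acks idx 3 -> match: F0=0 F1=3 F2=2; commitIndex=2
Op 5: F1 acks idx 2 -> match: F0=0 F1=3 F2=2; commitIndex=2
Op 6: append 2 -> log_len=8
Op 7: append 3 -> log_len=11
Op 8: append 2 -> log_len=13
Op 9: F2 acks idx 6 -> match: F0=0 F1=3 F2=6; commitIndex=3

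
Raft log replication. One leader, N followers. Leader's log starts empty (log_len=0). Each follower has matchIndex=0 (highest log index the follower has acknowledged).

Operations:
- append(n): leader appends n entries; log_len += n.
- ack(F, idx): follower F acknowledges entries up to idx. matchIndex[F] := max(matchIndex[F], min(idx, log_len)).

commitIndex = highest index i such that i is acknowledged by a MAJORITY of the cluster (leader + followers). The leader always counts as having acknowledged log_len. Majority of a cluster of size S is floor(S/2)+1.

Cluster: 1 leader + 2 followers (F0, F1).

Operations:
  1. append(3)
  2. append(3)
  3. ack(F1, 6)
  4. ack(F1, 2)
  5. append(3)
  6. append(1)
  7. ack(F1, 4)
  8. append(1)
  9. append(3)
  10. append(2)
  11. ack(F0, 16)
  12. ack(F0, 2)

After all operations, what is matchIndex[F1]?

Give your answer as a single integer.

Op 1: append 3 -> log_len=3
Op 2: append 3 -> log_len=6
Op 3: F1 acks idx 6 -> match: F0=0 F1=6; commitIndex=6
Op 4: F1 acks idx 2 -> match: F0=0 F1=6; commitIndex=6
Op 5: append 3 -> log_len=9
Op 6: append 1 -> log_len=10
Op 7: F1 acks idx 4 -> match: F0=0 F1=6; commitIndex=6
Op 8: append 1 -> log_len=11
Op 9: append 3 -> log_len=14
Op 10: append 2 -> log_len=16
Op 11: F0 acks idx 16 -> match: F0=16 F1=6; commitIndex=16
Op 12: F0 acks idx 2 -> match: F0=16 F1=6; commitIndex=16

Answer: 6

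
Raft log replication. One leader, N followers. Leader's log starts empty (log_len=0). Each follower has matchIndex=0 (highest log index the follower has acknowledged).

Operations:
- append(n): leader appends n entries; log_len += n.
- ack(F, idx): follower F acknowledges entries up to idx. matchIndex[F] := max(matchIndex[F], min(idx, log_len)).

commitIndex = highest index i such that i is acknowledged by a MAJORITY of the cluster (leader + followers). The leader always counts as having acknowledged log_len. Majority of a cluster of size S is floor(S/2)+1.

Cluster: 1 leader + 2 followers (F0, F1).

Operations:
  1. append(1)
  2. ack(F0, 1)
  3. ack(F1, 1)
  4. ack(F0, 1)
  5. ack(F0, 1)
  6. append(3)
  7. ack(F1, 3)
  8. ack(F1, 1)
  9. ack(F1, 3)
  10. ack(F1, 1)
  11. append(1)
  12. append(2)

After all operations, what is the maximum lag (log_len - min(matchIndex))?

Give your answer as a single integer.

Answer: 6

Derivation:
Op 1: append 1 -> log_len=1
Op 2: F0 acks idx 1 -> match: F0=1 F1=0; commitIndex=1
Op 3: F1 acks idx 1 -> match: F0=1 F1=1; commitIndex=1
Op 4: F0 acks idx 1 -> match: F0=1 F1=1; commitIndex=1
Op 5: F0 acks idx 1 -> match: F0=1 F1=1; commitIndex=1
Op 6: append 3 -> log_len=4
Op 7: F1 acks idx 3 -> match: F0=1 F1=3; commitIndex=3
Op 8: F1 acks idx 1 -> match: F0=1 F1=3; commitIndex=3
Op 9: F1 acks idx 3 -> match: F0=1 F1=3; commitIndex=3
Op 10: F1 acks idx 1 -> match: F0=1 F1=3; commitIndex=3
Op 11: append 1 -> log_len=5
Op 12: append 2 -> log_len=7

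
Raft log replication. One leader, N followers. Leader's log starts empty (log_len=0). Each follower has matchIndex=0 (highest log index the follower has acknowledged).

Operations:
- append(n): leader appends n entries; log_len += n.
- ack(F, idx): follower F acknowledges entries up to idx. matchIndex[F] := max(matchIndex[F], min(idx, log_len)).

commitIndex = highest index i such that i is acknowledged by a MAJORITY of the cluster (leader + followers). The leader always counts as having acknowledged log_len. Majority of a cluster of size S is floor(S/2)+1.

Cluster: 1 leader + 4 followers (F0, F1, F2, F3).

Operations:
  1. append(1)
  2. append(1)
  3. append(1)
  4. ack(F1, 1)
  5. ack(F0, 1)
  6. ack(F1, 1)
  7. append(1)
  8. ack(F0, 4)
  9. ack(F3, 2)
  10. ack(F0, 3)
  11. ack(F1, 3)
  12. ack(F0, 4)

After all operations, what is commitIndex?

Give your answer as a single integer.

Op 1: append 1 -> log_len=1
Op 2: append 1 -> log_len=2
Op 3: append 1 -> log_len=3
Op 4: F1 acks idx 1 -> match: F0=0 F1=1 F2=0 F3=0; commitIndex=0
Op 5: F0 acks idx 1 -> match: F0=1 F1=1 F2=0 F3=0; commitIndex=1
Op 6: F1 acks idx 1 -> match: F0=1 F1=1 F2=0 F3=0; commitIndex=1
Op 7: append 1 -> log_len=4
Op 8: F0 acks idx 4 -> match: F0=4 F1=1 F2=0 F3=0; commitIndex=1
Op 9: F3 acks idx 2 -> match: F0=4 F1=1 F2=0 F3=2; commitIndex=2
Op 10: F0 acks idx 3 -> match: F0=4 F1=1 F2=0 F3=2; commitIndex=2
Op 11: F1 acks idx 3 -> match: F0=4 F1=3 F2=0 F3=2; commitIndex=3
Op 12: F0 acks idx 4 -> match: F0=4 F1=3 F2=0 F3=2; commitIndex=3

Answer: 3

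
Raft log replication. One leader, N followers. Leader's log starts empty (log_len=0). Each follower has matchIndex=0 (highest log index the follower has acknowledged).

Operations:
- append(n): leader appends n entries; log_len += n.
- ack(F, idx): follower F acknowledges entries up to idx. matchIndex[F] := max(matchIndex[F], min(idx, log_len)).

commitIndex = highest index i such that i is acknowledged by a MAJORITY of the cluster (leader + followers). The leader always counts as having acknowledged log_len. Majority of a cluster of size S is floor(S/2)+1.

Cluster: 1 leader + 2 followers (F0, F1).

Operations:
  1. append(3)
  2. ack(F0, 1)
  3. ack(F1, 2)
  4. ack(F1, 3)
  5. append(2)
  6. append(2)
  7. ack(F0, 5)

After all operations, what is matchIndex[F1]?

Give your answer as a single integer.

Answer: 3

Derivation:
Op 1: append 3 -> log_len=3
Op 2: F0 acks idx 1 -> match: F0=1 F1=0; commitIndex=1
Op 3: F1 acks idx 2 -> match: F0=1 F1=2; commitIndex=2
Op 4: F1 acks idx 3 -> match: F0=1 F1=3; commitIndex=3
Op 5: append 2 -> log_len=5
Op 6: append 2 -> log_len=7
Op 7: F0 acks idx 5 -> match: F0=5 F1=3; commitIndex=5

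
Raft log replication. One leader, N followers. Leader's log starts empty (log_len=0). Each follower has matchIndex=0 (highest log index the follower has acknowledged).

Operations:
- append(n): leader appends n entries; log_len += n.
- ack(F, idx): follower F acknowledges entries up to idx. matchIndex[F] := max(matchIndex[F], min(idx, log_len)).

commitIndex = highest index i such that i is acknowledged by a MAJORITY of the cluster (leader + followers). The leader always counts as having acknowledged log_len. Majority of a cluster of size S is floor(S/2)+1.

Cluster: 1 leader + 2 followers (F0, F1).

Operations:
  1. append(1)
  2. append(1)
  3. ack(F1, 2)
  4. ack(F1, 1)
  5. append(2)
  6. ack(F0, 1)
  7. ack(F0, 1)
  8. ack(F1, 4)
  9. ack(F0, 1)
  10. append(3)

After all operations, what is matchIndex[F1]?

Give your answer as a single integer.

Answer: 4

Derivation:
Op 1: append 1 -> log_len=1
Op 2: append 1 -> log_len=2
Op 3: F1 acks idx 2 -> match: F0=0 F1=2; commitIndex=2
Op 4: F1 acks idx 1 -> match: F0=0 F1=2; commitIndex=2
Op 5: append 2 -> log_len=4
Op 6: F0 acks idx 1 -> match: F0=1 F1=2; commitIndex=2
Op 7: F0 acks idx 1 -> match: F0=1 F1=2; commitIndex=2
Op 8: F1 acks idx 4 -> match: F0=1 F1=4; commitIndex=4
Op 9: F0 acks idx 1 -> match: F0=1 F1=4; commitIndex=4
Op 10: append 3 -> log_len=7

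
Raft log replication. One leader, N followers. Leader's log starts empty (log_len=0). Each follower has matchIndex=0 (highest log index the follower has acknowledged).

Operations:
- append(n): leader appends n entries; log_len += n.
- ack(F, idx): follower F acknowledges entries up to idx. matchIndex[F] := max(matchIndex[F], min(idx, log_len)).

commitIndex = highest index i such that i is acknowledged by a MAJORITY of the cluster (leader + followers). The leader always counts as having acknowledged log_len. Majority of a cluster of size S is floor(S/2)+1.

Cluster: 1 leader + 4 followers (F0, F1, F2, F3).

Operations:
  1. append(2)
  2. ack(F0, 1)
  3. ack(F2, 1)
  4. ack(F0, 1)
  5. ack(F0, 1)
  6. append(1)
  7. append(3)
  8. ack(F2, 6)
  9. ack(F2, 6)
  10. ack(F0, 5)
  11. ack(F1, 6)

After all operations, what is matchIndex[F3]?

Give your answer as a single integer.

Op 1: append 2 -> log_len=2
Op 2: F0 acks idx 1 -> match: F0=1 F1=0 F2=0 F3=0; commitIndex=0
Op 3: F2 acks idx 1 -> match: F0=1 F1=0 F2=1 F3=0; commitIndex=1
Op 4: F0 acks idx 1 -> match: F0=1 F1=0 F2=1 F3=0; commitIndex=1
Op 5: F0 acks idx 1 -> match: F0=1 F1=0 F2=1 F3=0; commitIndex=1
Op 6: append 1 -> log_len=3
Op 7: append 3 -> log_len=6
Op 8: F2 acks idx 6 -> match: F0=1 F1=0 F2=6 F3=0; commitIndex=1
Op 9: F2 acks idx 6 -> match: F0=1 F1=0 F2=6 F3=0; commitIndex=1
Op 10: F0 acks idx 5 -> match: F0=5 F1=0 F2=6 F3=0; commitIndex=5
Op 11: F1 acks idx 6 -> match: F0=5 F1=6 F2=6 F3=0; commitIndex=6

Answer: 0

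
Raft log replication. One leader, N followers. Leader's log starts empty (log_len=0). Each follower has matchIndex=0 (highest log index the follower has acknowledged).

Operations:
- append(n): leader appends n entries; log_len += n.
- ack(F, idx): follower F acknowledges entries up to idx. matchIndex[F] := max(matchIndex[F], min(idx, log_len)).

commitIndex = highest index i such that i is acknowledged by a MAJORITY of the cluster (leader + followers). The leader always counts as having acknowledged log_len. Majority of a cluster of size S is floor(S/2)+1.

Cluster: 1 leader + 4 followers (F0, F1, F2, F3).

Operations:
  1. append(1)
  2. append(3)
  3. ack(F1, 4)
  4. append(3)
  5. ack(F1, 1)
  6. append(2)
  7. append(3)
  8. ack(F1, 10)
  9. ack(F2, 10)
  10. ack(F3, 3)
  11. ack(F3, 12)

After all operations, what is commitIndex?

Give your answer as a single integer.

Answer: 10

Derivation:
Op 1: append 1 -> log_len=1
Op 2: append 3 -> log_len=4
Op 3: F1 acks idx 4 -> match: F0=0 F1=4 F2=0 F3=0; commitIndex=0
Op 4: append 3 -> log_len=7
Op 5: F1 acks idx 1 -> match: F0=0 F1=4 F2=0 F3=0; commitIndex=0
Op 6: append 2 -> log_len=9
Op 7: append 3 -> log_len=12
Op 8: F1 acks idx 10 -> match: F0=0 F1=10 F2=0 F3=0; commitIndex=0
Op 9: F2 acks idx 10 -> match: F0=0 F1=10 F2=10 F3=0; commitIndex=10
Op 10: F3 acks idx 3 -> match: F0=0 F1=10 F2=10 F3=3; commitIndex=10
Op 11: F3 acks idx 12 -> match: F0=0 F1=10 F2=10 F3=12; commitIndex=10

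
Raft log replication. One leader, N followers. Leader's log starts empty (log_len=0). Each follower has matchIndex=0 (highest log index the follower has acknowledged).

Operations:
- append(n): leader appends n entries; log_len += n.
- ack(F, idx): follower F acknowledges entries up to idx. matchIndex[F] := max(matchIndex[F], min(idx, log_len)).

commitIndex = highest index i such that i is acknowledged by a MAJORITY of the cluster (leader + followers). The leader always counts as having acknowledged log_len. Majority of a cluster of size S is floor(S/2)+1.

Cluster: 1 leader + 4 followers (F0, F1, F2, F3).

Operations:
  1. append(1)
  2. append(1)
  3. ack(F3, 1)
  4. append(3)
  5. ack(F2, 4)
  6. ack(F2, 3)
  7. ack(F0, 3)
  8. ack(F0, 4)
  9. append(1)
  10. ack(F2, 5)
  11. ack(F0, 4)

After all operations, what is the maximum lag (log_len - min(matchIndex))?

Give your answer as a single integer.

Op 1: append 1 -> log_len=1
Op 2: append 1 -> log_len=2
Op 3: F3 acks idx 1 -> match: F0=0 F1=0 F2=0 F3=1; commitIndex=0
Op 4: append 3 -> log_len=5
Op 5: F2 acks idx 4 -> match: F0=0 F1=0 F2=4 F3=1; commitIndex=1
Op 6: F2 acks idx 3 -> match: F0=0 F1=0 F2=4 F3=1; commitIndex=1
Op 7: F0 acks idx 3 -> match: F0=3 F1=0 F2=4 F3=1; commitIndex=3
Op 8: F0 acks idx 4 -> match: F0=4 F1=0 F2=4 F3=1; commitIndex=4
Op 9: append 1 -> log_len=6
Op 10: F2 acks idx 5 -> match: F0=4 F1=0 F2=5 F3=1; commitIndex=4
Op 11: F0 acks idx 4 -> match: F0=4 F1=0 F2=5 F3=1; commitIndex=4

Answer: 6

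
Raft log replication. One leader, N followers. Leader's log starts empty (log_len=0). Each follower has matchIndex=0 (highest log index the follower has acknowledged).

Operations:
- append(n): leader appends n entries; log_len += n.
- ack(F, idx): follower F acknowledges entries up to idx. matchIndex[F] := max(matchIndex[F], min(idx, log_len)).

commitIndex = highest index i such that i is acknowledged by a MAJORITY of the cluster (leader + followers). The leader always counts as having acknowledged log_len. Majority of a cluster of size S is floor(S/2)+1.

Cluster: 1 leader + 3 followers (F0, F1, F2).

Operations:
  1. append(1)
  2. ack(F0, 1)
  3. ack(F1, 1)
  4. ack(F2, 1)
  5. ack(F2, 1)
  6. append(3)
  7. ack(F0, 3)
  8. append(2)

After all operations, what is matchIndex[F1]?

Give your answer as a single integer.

Answer: 1

Derivation:
Op 1: append 1 -> log_len=1
Op 2: F0 acks idx 1 -> match: F0=1 F1=0 F2=0; commitIndex=0
Op 3: F1 acks idx 1 -> match: F0=1 F1=1 F2=0; commitIndex=1
Op 4: F2 acks idx 1 -> match: F0=1 F1=1 F2=1; commitIndex=1
Op 5: F2 acks idx 1 -> match: F0=1 F1=1 F2=1; commitIndex=1
Op 6: append 3 -> log_len=4
Op 7: F0 acks idx 3 -> match: F0=3 F1=1 F2=1; commitIndex=1
Op 8: append 2 -> log_len=6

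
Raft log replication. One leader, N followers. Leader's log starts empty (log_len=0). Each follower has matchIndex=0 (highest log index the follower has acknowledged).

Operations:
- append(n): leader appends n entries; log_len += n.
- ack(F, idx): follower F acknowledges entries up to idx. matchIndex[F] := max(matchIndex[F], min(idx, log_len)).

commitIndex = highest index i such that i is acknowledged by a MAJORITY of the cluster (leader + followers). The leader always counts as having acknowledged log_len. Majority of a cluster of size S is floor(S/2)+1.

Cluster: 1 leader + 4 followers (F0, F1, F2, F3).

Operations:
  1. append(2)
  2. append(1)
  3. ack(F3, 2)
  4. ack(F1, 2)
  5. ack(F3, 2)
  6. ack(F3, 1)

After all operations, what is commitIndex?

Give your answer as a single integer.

Op 1: append 2 -> log_len=2
Op 2: append 1 -> log_len=3
Op 3: F3 acks idx 2 -> match: F0=0 F1=0 F2=0 F3=2; commitIndex=0
Op 4: F1 acks idx 2 -> match: F0=0 F1=2 F2=0 F3=2; commitIndex=2
Op 5: F3 acks idx 2 -> match: F0=0 F1=2 F2=0 F3=2; commitIndex=2
Op 6: F3 acks idx 1 -> match: F0=0 F1=2 F2=0 F3=2; commitIndex=2

Answer: 2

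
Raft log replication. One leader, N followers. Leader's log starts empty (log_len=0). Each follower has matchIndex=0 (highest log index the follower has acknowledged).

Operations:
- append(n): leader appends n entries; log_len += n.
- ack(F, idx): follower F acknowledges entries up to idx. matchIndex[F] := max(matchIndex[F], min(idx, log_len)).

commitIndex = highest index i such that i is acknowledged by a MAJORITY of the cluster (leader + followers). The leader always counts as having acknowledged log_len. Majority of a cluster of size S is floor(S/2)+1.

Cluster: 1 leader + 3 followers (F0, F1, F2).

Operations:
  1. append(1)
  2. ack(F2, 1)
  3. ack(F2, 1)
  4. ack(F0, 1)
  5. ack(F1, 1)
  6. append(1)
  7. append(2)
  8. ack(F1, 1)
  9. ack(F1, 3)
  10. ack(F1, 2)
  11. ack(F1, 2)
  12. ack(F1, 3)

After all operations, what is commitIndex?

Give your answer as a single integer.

Op 1: append 1 -> log_len=1
Op 2: F2 acks idx 1 -> match: F0=0 F1=0 F2=1; commitIndex=0
Op 3: F2 acks idx 1 -> match: F0=0 F1=0 F2=1; commitIndex=0
Op 4: F0 acks idx 1 -> match: F0=1 F1=0 F2=1; commitIndex=1
Op 5: F1 acks idx 1 -> match: F0=1 F1=1 F2=1; commitIndex=1
Op 6: append 1 -> log_len=2
Op 7: append 2 -> log_len=4
Op 8: F1 acks idx 1 -> match: F0=1 F1=1 F2=1; commitIndex=1
Op 9: F1 acks idx 3 -> match: F0=1 F1=3 F2=1; commitIndex=1
Op 10: F1 acks idx 2 -> match: F0=1 F1=3 F2=1; commitIndex=1
Op 11: F1 acks idx 2 -> match: F0=1 F1=3 F2=1; commitIndex=1
Op 12: F1 acks idx 3 -> match: F0=1 F1=3 F2=1; commitIndex=1

Answer: 1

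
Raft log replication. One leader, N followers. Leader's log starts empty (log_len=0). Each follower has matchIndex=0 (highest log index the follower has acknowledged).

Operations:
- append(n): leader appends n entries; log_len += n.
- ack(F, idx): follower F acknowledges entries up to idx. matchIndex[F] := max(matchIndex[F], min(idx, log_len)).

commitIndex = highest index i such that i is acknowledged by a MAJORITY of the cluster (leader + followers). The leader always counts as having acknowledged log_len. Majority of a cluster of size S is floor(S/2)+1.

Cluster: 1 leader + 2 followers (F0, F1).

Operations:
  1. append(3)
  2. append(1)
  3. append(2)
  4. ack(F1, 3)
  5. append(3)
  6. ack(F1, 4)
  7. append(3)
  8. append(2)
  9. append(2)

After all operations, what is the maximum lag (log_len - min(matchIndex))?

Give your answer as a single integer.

Op 1: append 3 -> log_len=3
Op 2: append 1 -> log_len=4
Op 3: append 2 -> log_len=6
Op 4: F1 acks idx 3 -> match: F0=0 F1=3; commitIndex=3
Op 5: append 3 -> log_len=9
Op 6: F1 acks idx 4 -> match: F0=0 F1=4; commitIndex=4
Op 7: append 3 -> log_len=12
Op 8: append 2 -> log_len=14
Op 9: append 2 -> log_len=16

Answer: 16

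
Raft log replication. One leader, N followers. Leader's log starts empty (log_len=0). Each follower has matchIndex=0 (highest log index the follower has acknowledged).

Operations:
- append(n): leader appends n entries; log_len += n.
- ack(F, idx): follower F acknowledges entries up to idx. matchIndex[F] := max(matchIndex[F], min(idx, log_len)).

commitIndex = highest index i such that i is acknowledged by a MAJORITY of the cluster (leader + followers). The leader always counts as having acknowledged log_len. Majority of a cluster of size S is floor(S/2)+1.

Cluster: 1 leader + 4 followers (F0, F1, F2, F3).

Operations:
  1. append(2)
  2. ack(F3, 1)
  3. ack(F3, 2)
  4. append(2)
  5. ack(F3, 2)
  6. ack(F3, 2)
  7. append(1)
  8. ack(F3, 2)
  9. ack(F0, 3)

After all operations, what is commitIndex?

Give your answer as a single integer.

Op 1: append 2 -> log_len=2
Op 2: F3 acks idx 1 -> match: F0=0 F1=0 F2=0 F3=1; commitIndex=0
Op 3: F3 acks idx 2 -> match: F0=0 F1=0 F2=0 F3=2; commitIndex=0
Op 4: append 2 -> log_len=4
Op 5: F3 acks idx 2 -> match: F0=0 F1=0 F2=0 F3=2; commitIndex=0
Op 6: F3 acks idx 2 -> match: F0=0 F1=0 F2=0 F3=2; commitIndex=0
Op 7: append 1 -> log_len=5
Op 8: F3 acks idx 2 -> match: F0=0 F1=0 F2=0 F3=2; commitIndex=0
Op 9: F0 acks idx 3 -> match: F0=3 F1=0 F2=0 F3=2; commitIndex=2

Answer: 2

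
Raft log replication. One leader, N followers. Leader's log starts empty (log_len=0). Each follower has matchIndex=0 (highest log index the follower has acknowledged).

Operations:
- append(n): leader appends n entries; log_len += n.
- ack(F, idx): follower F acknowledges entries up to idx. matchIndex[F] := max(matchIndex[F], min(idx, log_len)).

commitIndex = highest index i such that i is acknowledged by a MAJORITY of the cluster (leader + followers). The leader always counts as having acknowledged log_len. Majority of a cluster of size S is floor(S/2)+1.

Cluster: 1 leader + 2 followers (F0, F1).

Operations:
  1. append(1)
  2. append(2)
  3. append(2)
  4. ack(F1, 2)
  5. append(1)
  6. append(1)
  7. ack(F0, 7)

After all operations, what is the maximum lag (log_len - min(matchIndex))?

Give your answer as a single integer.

Answer: 5

Derivation:
Op 1: append 1 -> log_len=1
Op 2: append 2 -> log_len=3
Op 3: append 2 -> log_len=5
Op 4: F1 acks idx 2 -> match: F0=0 F1=2; commitIndex=2
Op 5: append 1 -> log_len=6
Op 6: append 1 -> log_len=7
Op 7: F0 acks idx 7 -> match: F0=7 F1=2; commitIndex=7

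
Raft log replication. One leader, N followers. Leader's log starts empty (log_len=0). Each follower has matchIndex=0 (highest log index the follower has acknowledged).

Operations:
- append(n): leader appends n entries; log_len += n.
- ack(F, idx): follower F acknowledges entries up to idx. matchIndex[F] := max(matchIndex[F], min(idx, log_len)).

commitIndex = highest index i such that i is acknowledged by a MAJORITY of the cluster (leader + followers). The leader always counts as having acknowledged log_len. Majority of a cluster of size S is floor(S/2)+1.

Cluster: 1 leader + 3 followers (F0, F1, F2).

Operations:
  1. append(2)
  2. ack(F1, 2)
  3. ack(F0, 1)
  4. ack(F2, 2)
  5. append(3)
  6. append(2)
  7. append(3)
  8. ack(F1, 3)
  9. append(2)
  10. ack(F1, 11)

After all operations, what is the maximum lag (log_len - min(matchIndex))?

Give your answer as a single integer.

Op 1: append 2 -> log_len=2
Op 2: F1 acks idx 2 -> match: F0=0 F1=2 F2=0; commitIndex=0
Op 3: F0 acks idx 1 -> match: F0=1 F1=2 F2=0; commitIndex=1
Op 4: F2 acks idx 2 -> match: F0=1 F1=2 F2=2; commitIndex=2
Op 5: append 3 -> log_len=5
Op 6: append 2 -> log_len=7
Op 7: append 3 -> log_len=10
Op 8: F1 acks idx 3 -> match: F0=1 F1=3 F2=2; commitIndex=2
Op 9: append 2 -> log_len=12
Op 10: F1 acks idx 11 -> match: F0=1 F1=11 F2=2; commitIndex=2

Answer: 11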